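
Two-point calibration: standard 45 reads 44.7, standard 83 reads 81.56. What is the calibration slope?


slope = (y2 - y1) / (x2 - x1)
= (81.56 - 44.7) / (83 - 45)
= 36.8600 / 38
= 0.9700

0.9700


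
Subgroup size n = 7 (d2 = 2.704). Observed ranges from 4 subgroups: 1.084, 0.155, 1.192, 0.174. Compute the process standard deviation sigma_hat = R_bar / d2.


R_bar = (1.084 + 0.155 + 1.192 + 0.174) / 4
R_bar = 2.605 / 4 = 0.65125
sigma_hat = R_bar / d2 = 0.65125 / 2.704 = 0.2408

0.2408


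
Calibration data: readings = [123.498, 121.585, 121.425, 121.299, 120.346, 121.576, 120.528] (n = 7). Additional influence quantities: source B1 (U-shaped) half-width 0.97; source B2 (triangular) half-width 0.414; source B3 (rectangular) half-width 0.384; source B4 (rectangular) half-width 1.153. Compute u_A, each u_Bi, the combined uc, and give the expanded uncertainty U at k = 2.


mean = (123.498 + 121.585 + 121.425 + 121.299 + 120.346 + 121.576 + 120.528) / 7 = 121.4652857
s = sqrt(sum((x - mean)^2)/(n-1)) = 1.0262468
u_A = s / sqrt(n) = 1.0262468 / sqrt(7) = 0.38788483
u_B1 = 0.97 / sqrt(2) = 0.68589358
u_B2 = 0.414 / sqrt(6) = 0.16901479
u_B3 = 0.384 / sqrt(3) = 0.2217025
u_B4 = 1.153 / sqrt(3) = 0.66568486
uc = sqrt(0.38788483^2 + 0.68589358^2 + 0.16901479^2 + 0.2217025^2 + 0.66568486^2) = 1.0685312
U = k * uc = 2 * 1.0685312
U = 2.1371

2.1371


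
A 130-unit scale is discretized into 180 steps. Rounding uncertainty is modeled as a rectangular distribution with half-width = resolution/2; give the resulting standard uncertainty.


resolution = range / divisions
resolution = 130 / 180 = 0.72222222
u_res = resolution / (2*sqrt(3))
u_res = 0.72222222 / 3.4641016
u_res = 0.2085

0.2085


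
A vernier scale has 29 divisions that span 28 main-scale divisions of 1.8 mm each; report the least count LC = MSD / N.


LC = MSD / n_div
= 1.8 / 29
= 0.0621

0.0621


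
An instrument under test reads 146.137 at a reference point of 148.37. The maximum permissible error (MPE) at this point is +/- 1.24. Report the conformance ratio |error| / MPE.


e = indication - reference = 146.137 - 148.37 = -2.2330
|e| = 2.2330
ratio = |e| / MPE = 2.2330 / 1.24
ratio = 1.8008

1.8008


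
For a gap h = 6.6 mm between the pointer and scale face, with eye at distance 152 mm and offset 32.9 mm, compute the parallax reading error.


error = h * offset / d
= 6.6 * 32.9 / 152
= 1.4286

1.4286


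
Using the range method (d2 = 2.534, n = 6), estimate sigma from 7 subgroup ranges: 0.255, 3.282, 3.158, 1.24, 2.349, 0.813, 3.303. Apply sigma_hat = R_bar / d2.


R_bar = (0.255 + 3.282 + 3.158 + 1.24 + 2.349 + 0.813 + 3.303) / 7
R_bar = 14.4 / 7 = 2.0571429
sigma_hat = R_bar / d2 = 2.0571429 / 2.534 = 0.8118

0.8118


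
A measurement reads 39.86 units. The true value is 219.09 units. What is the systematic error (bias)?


Systematic error = measured - true
= 39.86 - 219.09
= -179.2300

-179.2300


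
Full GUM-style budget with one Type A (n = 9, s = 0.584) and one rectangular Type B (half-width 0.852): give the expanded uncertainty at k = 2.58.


u_A = s / sqrt(n) = 0.584 / sqrt(9) = 0.19466667
u_B = half_width / sqrt(3) = 0.852 / sqrt(3) = 0.49190243
uc = sqrt(u_A^2 + u_B^2) = sqrt(0.19466667^2 + 0.49190243^2) = 0.5290209
U = k * uc = 2.58 * 0.5290209
U = 1.3649

1.3649


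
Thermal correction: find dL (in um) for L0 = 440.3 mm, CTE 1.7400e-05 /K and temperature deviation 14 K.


dL = L * alpha * dT
= 440.3 * 1.7400e-05 * 14
= 0.1072571 mm
dL_um = 0.1072571 * 1000 = 107.2571 um

107.2571


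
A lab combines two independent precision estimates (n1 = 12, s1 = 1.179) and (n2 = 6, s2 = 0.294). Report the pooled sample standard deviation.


s_p = sqrt(((n1-1)*s1^2 + (n2-1)*s2^2) / (n1+n2-2))
numerator = (12-1)*1.179^2 + (6-1)*0.294^2 = 15.290451 + 0.43218 = 15.722631
denominator = 12 + 6 - 2 = 16
s_p^2 = 15.722631 / 16 = 0.98266444
s_p = sqrt(0.98266444) = 0.9913

0.9913


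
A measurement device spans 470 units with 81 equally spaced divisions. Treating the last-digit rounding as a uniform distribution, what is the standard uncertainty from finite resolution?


resolution = range / divisions
resolution = 470 / 81 = 5.8024691
u_res = resolution / (2*sqrt(3))
u_res = 5.8024691 / 3.4641016
u_res = 1.6750

1.6750


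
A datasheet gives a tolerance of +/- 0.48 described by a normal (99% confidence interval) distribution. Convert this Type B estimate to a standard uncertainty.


u_B = half_width / 2.576
u_B = 0.48 / 2.576
u_B = 0.1863

0.1863


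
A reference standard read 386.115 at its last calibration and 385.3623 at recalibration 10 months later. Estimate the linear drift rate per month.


rate = (v2 - v1) / months
= (385.3623 - 386.115) / 10
= -0.7527 / 10
= -0.0753

-0.0753


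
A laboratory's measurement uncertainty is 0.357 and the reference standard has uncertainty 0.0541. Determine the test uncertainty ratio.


TUR = u_lab / u_ref
= 0.357 / 0.0541
= 6.5989

6.5989


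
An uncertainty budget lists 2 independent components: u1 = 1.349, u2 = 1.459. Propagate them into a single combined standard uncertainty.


uc = sqrt(1.349^2 + 1.459^2)
uc = sqrt(3.948482)
uc = 1.9871

1.9871


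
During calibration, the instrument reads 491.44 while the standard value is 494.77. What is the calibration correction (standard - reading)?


Correction = standard - reading
= 494.77 - 491.44
= 3.3300

3.3300


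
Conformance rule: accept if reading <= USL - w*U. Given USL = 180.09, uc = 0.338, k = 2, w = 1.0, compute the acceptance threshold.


U = k * uc = 2 * 0.338 = 0.676
guard band g = w * U = 1.0 * 0.676 = 0.676
AL = USL - g = 180.09 - 0.676
AL = 179.4140

179.4140


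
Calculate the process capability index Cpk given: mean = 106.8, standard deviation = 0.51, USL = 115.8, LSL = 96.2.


Cpu = (USL - mean) / (3*sigma) = (115.8 - 106.8) / (3*0.51) = 5.8824
Cpl = (mean - LSL) / (3*sigma) = (106.8 - 96.2) / (3*0.51) = 6.9281
Cpk = min(Cpu, Cpl) = 5.8824

5.8824


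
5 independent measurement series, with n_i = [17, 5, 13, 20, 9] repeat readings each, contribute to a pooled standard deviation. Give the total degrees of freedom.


nu = sum_i (n_i - 1)
nu = ((17 - 1) + (5 - 1) + (13 - 1) + (20 - 1) + (9 - 1))
nu = 16 + 4 + 12 + 19 + 8
nu = 59

59


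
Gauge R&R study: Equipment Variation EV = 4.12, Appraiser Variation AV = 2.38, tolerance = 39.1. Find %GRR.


GRR = sqrt(EV^2 + AV^2) = sqrt(4.12^2 + 2.38^2) = 4.7580248
%GRR = GRR / tol * 100 = 4.7580248 / 39.1 * 100
%GRR = 12.1689

12.1689


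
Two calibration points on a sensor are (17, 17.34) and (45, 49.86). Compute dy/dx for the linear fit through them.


slope = (y2 - y1) / (x2 - x1)
= (49.86 - 17.34) / (45 - 17)
= 32.5200 / 28
= 1.1614

1.1614


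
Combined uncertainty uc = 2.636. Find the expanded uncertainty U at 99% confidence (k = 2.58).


U = k * uc
U = 2.58 * 2.636
U = 6.8009

6.8009


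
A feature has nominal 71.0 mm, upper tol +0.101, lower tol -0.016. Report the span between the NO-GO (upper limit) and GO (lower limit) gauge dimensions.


GO = nominal - lower_tol (smallest hole = maximum material condition)
GO = 71.0 - 0.016 = 70.984
NO-GO = nominal + upper_tol (largest hole = least material condition)
NO-GO = 71.0 + 0.101 = 71.101
spread = NO-GO - GO = 71.101 - 70.984 = 0.1170

0.1170


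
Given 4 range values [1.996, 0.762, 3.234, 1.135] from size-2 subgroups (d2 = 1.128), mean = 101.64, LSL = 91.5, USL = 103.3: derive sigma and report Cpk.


R_bar = (1.996 + 0.762 + 3.234 + 1.135) / 4 = 1.78175
sigma = R_bar / d2 = 1.78175 / 1.128 = 1.5795656
Cp = (USL - LSL)/(6*sigma) = (103.3 - 91.5)/(6*1.5795656) = 1.2451
Cpu = (103.3 - 101.64)/(3*1.5795656) = 0.3503
Cpl = (101.64 - 91.5)/(3*1.5795656) = 2.1398
Cpk = min(Cpu, Cpl) = 0.3503

0.3503


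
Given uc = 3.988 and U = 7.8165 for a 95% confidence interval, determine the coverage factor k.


k = U / uc
k = 7.8165 / 3.988
k = 1.96

1.96


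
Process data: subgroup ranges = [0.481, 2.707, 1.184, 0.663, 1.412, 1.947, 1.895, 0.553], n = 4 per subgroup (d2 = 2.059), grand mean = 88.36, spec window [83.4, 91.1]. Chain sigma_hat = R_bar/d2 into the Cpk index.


R_bar = (0.481 + 2.707 + 1.184 + 0.663 + 1.412 + 1.947 + 1.895 + 0.553) / 8 = 1.35525
sigma = R_bar / d2 = 1.35525 / 2.059 = 0.65820787
Cp = (USL - LSL)/(6*sigma) = (91.1 - 83.4)/(6*0.65820787) = 1.9497
Cpu = (91.1 - 88.36)/(3*0.65820787) = 1.3876
Cpl = (88.36 - 83.4)/(3*0.65820787) = 2.5119
Cpk = min(Cpu, Cpl) = 1.3876

1.3876


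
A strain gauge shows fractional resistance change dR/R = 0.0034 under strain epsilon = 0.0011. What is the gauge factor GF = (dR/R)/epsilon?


GF = (dR/R) / epsilon
= 0.0034 / 0.0011
= 3.0909

3.0909


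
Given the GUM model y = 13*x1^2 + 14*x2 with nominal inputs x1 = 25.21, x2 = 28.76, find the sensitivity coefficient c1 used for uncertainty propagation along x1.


y = 13*x1^2 + 14*x2
dy/dx1 = 2*13*x1
Evaluate at x1 = 25.21: c1 = 26 * 25.21
c1 = 655.4600

655.4600


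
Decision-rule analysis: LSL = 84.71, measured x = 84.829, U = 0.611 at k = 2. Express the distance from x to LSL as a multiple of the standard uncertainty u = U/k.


u = U / k = 0.611 / 2 = 0.3055
margin = |LSL - x| = |84.71 - 84.829| = 0.119
z = margin / u = 0.119 / 0.3055
z = 0.3895

0.3895


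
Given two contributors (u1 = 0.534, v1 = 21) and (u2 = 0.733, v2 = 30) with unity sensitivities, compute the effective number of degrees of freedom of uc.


uc = sqrt(u1^2 + u2^2) = sqrt(0.534^2 + 0.733^2) = 0.90688753
v_eff = uc^4 / (u1^4/v1 + u2^4/v2)
= 0.90688753^4 / (0.534^4/21 + 0.733^4/30)
= 0.67641576 / 0.013494742
v_eff = 50.1244

50.1244


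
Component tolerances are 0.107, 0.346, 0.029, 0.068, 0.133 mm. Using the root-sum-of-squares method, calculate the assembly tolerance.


RSS = sqrt(0.107^2 + 0.346^2 + 0.029^2 + 0.068^2 + 0.133^2)
= sqrt(0.154319)
= 0.3928

0.3928


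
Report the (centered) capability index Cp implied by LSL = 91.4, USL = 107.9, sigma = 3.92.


Cp = (USL - LSL) / (6 * sigma)
= (107.9 - 91.4) / (6 * 3.92)
= 16.5000 / 23.5200
= 0.7015

0.7015


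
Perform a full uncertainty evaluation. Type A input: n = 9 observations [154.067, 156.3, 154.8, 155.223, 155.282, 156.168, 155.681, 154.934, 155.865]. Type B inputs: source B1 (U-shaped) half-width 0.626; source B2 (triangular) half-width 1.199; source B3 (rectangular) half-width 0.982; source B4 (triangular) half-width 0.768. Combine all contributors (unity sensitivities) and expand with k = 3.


mean = (154.067 + 156.3 + 154.8 + 155.223 + 155.282 + 156.168 + 155.681 + 154.934 + 155.865) / 9 = 155.3688889
s = sqrt(sum((x - mean)^2)/(n-1)) = 0.7146325
u_A = s / sqrt(n) = 0.7146325 / sqrt(9) = 0.23821083
u_B1 = 0.626 / sqrt(2) = 0.44264885
u_B2 = 1.199 / sqrt(6) = 0.4894897
u_B3 = 0.982 / sqrt(3) = 0.56695796
u_B4 = 0.768 / sqrt(6) = 0.31353469
uc = sqrt(0.23821083^2 + 0.44264885^2 + 0.4894897^2 + 0.56695796^2 + 0.31353469^2) = 0.95500152
U = k * uc = 3 * 0.95500152
U = 2.8650

2.8650


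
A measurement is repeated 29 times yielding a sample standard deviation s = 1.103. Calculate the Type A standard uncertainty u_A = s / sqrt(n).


u_A = s / sqrt(n)
u_A = 1.103 / sqrt(29)
u_A = 1.103 / 5.3851648
u_A = 0.2048

0.2048


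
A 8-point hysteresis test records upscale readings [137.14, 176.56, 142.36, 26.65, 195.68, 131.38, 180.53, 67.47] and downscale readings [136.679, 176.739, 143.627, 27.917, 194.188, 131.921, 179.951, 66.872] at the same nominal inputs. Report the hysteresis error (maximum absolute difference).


|137.14 - 136.679| = 0.4610
|176.56 - 176.739| = 0.1790
|142.36 - 143.627| = 1.2670
|26.65 - 27.917| = 1.2670
|195.68 - 194.188| = 1.4920
|131.38 - 131.921| = 0.5410
|180.53 - 179.951| = 0.5790
|67.47 - 66.872| = 0.5980
hysteresis = max(diffs) = 1.4920

1.4920


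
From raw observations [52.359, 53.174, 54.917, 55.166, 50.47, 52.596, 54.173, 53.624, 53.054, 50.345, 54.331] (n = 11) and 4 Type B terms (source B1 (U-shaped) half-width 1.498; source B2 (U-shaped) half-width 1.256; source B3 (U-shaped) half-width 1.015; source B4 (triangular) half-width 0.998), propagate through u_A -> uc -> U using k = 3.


mean = (52.359 + 53.174 + 54.917 + 55.166 + 50.47 + 52.596 + 54.173 + 53.624 + 53.054 + 50.345 + 54.331) / 11 = 53.10990909
s = sqrt(sum((x - mean)^2)/(n-1)) = 1.6070982
u_A = s / sqrt(n) = 1.6070982 / sqrt(11) = 0.48455834
u_B1 = 1.498 / sqrt(2) = 1.059246
u_B2 = 1.256 / sqrt(2) = 0.88812612
u_B3 = 1.015 / sqrt(2) = 0.71771338
u_B4 = 0.998 / sqrt(6) = 0.40743179
uc = sqrt(0.48455834^2 + 1.059246^2 + 0.88812612^2 + 0.71771338^2 + 0.40743179^2) = 1.6812733
U = k * uc = 3 * 1.6812733
U = 5.0438

5.0438


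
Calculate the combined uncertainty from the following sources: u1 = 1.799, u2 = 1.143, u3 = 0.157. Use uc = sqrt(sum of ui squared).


uc = sqrt(1.799^2 + 1.143^2 + 0.157^2)
uc = sqrt(4.567499)
uc = 2.1372

2.1372


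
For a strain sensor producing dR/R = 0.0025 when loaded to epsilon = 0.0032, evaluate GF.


GF = (dR/R) / epsilon
= 0.0025 / 0.0032
= 0.7812

0.7812


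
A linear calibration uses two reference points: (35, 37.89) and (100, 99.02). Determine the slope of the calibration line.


slope = (y2 - y1) / (x2 - x1)
= (99.02 - 37.89) / (100 - 35)
= 61.1300 / 65
= 0.9405

0.9405


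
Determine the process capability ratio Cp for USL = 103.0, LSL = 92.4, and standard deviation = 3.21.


Cp = (USL - LSL) / (6 * sigma)
= (103.0 - 92.4) / (6 * 3.21)
= 10.6000 / 19.2600
= 0.5504

0.5504


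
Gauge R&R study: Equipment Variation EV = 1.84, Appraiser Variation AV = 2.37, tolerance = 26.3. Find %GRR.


GRR = sqrt(EV^2 + AV^2) = sqrt(1.84^2 + 2.37^2) = 3.0004166
%GRR = GRR / tol * 100 = 3.0004166 / 26.3 * 100
%GRR = 11.4084

11.4084


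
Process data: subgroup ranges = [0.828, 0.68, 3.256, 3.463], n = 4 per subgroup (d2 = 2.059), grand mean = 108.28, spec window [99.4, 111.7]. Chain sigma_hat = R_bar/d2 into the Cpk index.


R_bar = (0.828 + 0.68 + 3.256 + 3.463) / 4 = 2.05675
sigma = R_bar / d2 = 2.05675 / 2.059 = 0.99890724
Cp = (USL - LSL)/(6*sigma) = (111.7 - 99.4)/(6*0.99890724) = 2.0522
Cpu = (111.7 - 108.28)/(3*0.99890724) = 1.1412
Cpl = (108.28 - 99.4)/(3*0.99890724) = 2.9632
Cpk = min(Cpu, Cpl) = 1.1412

1.1412


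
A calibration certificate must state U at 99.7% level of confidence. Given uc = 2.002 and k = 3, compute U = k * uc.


U = k * uc
U = 3 * 2.002
U = 6.0060

6.0060


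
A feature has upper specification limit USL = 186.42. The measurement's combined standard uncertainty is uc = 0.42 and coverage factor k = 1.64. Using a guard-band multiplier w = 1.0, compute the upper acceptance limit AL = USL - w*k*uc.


U = k * uc = 1.64 * 0.42 = 0.6888
guard band g = w * U = 1.0 * 0.6888 = 0.6888
AL = USL - g = 186.42 - 0.6888
AL = 185.7312

185.7312


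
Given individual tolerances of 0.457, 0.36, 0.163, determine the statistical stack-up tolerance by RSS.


RSS = sqrt(0.457^2 + 0.36^2 + 0.163^2)
= sqrt(0.365018)
= 0.6042

0.6042


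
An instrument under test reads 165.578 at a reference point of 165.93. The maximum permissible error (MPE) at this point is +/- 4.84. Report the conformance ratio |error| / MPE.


e = indication - reference = 165.578 - 165.93 = -0.3520
|e| = 0.3520
ratio = |e| / MPE = 0.3520 / 4.84
ratio = 0.0727

0.0727


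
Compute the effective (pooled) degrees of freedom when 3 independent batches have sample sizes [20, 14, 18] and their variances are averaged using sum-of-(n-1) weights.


nu = sum_i (n_i - 1)
nu = ((20 - 1) + (14 - 1) + (18 - 1))
nu = 19 + 13 + 17
nu = 49

49


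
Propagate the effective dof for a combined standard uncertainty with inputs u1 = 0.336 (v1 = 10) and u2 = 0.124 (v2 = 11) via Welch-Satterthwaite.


uc = sqrt(u1^2 + u2^2) = sqrt(0.336^2 + 0.124^2) = 0.35815081
v_eff = uc^4 / (u1^4/v1 + u2^4/v2)
= 0.35815081^4 / (0.336^4/10 + 0.124^4/11)
= 0.016453707 / 0.0012960435
v_eff = 12.6953

12.6953


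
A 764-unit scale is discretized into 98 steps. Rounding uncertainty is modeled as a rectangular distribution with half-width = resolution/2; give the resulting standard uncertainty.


resolution = range / divisions
resolution = 764 / 98 = 7.7959184
u_res = resolution / (2*sqrt(3))
u_res = 7.7959184 / 3.4641016
u_res = 2.2505

2.2505


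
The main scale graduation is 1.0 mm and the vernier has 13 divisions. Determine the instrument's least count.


LC = MSD / n_div
= 1.0 / 13
= 0.0769

0.0769


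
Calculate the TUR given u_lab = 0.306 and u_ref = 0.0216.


TUR = u_lab / u_ref
= 0.306 / 0.0216
= 14.1667

14.1667


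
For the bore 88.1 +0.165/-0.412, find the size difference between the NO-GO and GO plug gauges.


GO = nominal - lower_tol (smallest hole = maximum material condition)
GO = 88.1 - 0.412 = 87.688
NO-GO = nominal + upper_tol (largest hole = least material condition)
NO-GO = 88.1 + 0.165 = 88.265
spread = NO-GO - GO = 88.265 - 87.688 = 0.5770

0.5770


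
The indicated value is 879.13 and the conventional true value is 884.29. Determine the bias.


Systematic error = measured - true
= 879.13 - 884.29
= -5.1600

-5.1600


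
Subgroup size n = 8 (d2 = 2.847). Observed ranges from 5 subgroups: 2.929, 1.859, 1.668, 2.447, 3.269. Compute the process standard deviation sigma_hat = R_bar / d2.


R_bar = (2.929 + 1.859 + 1.668 + 2.447 + 3.269) / 5
R_bar = 12.172 / 5 = 2.4344
sigma_hat = R_bar / d2 = 2.4344 / 2.847 = 0.8551

0.8551


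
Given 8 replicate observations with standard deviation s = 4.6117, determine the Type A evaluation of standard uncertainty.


u_A = s / sqrt(n)
u_A = 4.6117 / sqrt(8)
u_A = 4.6117 / 2.8284271
u_A = 1.6305

1.6305


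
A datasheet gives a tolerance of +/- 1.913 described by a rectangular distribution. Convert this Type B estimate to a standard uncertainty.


u_B = half_width / sqrt(3)
u_B = 1.913 / 1.7320508
u_B = 1.1045

1.1045


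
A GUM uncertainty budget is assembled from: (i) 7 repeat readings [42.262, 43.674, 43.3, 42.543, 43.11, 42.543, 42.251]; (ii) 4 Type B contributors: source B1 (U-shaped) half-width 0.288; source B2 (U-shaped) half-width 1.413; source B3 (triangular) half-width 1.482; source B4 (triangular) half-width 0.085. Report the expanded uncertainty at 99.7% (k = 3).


mean = (42.262 + 43.674 + 43.3 + 42.543 + 43.11 + 42.543 + 42.251) / 7 = 42.81185714
s = sqrt(sum((x - mean)^2)/(n-1)) = 0.55255993
u_A = s / sqrt(n) = 0.55255993 / sqrt(7) = 0.20884802
u_B1 = 0.288 / sqrt(2) = 0.20364675
u_B2 = 1.413 / sqrt(2) = 0.99914188
u_B3 = 1.482 / sqrt(6) = 0.60502397
u_B4 = 0.085 / sqrt(6) = 0.034701105
uc = sqrt(0.20884802^2 + 0.20364675^2 + 0.99914188^2 + 0.60502397^2 + 0.034701105^2) = 1.2044219
U = k * uc = 3 * 1.2044219
U = 3.6133

3.6133


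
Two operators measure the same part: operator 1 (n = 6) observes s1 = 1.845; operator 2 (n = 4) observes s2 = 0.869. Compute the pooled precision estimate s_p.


s_p = sqrt(((n1-1)*s1^2 + (n2-1)*s2^2) / (n1+n2-2))
numerator = (6-1)*1.845^2 + (4-1)*0.869^2 = 17.020125 + 2.265483 = 19.285608
denominator = 6 + 4 - 2 = 8
s_p^2 = 19.285608 / 8 = 2.410701
s_p = sqrt(2.410701) = 1.5526

1.5526


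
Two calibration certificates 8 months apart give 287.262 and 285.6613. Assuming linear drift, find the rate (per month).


rate = (v2 - v1) / months
= (285.6613 - 287.262) / 8
= -1.6007 / 8
= -0.2001

-0.2001


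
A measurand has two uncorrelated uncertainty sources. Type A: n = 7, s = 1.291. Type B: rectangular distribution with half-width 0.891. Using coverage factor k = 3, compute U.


u_A = s / sqrt(n) = 1.291 / sqrt(7) = 0.48795213
u_B = half_width / sqrt(3) = 0.891 / sqrt(3) = 0.51441909
uc = sqrt(u_A^2 + u_B^2) = sqrt(0.48795213^2 + 0.51441909^2) = 0.70903052
U = k * uc = 3 * 0.70903052
U = 2.1271

2.1271


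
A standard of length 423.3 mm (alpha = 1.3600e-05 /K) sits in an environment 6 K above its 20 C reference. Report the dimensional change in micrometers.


dL = L * alpha * dT
= 423.3 * 1.3600e-05 * 6
= 0.0345413 mm
dL_um = 0.0345413 * 1000 = 34.5413 um

34.5413


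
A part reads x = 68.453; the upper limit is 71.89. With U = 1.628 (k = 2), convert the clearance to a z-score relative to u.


u = U / k = 1.628 / 2 = 0.814
margin = |USL - x| = |71.89 - 68.453| = 3.437
z = margin / u = 3.437 / 0.814
z = 4.2224

4.2224


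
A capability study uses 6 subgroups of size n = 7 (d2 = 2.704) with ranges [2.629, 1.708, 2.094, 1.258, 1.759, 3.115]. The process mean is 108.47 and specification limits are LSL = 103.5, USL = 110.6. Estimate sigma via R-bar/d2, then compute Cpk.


R_bar = (2.629 + 1.708 + 2.094 + 1.258 + 1.759 + 3.115) / 6 = 2.0938333
sigma = R_bar / d2 = 2.0938333 / 2.704 = 0.77434663
Cp = (USL - LSL)/(6*sigma) = (110.6 - 103.5)/(6*0.77434663) = 1.5282
Cpu = (110.6 - 108.47)/(3*0.77434663) = 0.9169
Cpl = (108.47 - 103.5)/(3*0.77434663) = 2.1394
Cpk = min(Cpu, Cpl) = 0.9169

0.9169


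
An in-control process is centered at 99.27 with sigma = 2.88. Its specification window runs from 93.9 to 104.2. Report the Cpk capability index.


Cpu = (USL - mean) / (3*sigma) = (104.2 - 99.27) / (3*2.88) = 0.5706
Cpl = (mean - LSL) / (3*sigma) = (99.27 - 93.9) / (3*2.88) = 0.6215
Cpk = min(Cpu, Cpl) = 0.5706

0.5706


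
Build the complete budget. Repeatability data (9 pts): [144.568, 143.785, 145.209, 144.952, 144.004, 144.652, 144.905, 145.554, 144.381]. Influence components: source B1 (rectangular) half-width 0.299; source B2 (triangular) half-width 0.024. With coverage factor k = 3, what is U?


mean = (144.568 + 143.785 + 145.209 + 144.952 + 144.004 + 144.652 + 144.905 + 145.554 + 144.381) / 9 = 144.6677778
s = sqrt(sum((x - mean)^2)/(n-1)) = 0.5621067
u_A = s / sqrt(n) = 0.5621067 / sqrt(9) = 0.1873689
u_B1 = 0.299 / sqrt(3) = 0.17262773
u_B2 = 0.024 / sqrt(6) = 0.009797959
uc = sqrt(0.1873689^2 + 0.17262773^2 + 0.009797959^2) = 0.25495772
U = k * uc = 3 * 0.25495772
U = 0.7649

0.7649


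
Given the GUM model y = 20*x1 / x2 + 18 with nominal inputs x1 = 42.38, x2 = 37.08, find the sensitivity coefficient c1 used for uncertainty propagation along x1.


y = 20*x1 / x2 + 18
dy/dx1 = 20/x2
Evaluate at x2 = 37.08: c1 = 20 / 37.08
c1 = 0.5394

0.5394


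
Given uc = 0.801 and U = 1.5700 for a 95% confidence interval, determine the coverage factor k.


k = U / uc
k = 1.5700 / 0.801
k = 1.96

1.96


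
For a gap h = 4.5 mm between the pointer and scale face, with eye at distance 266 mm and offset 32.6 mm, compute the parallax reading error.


error = h * offset / d
= 4.5 * 32.6 / 266
= 0.5515

0.5515


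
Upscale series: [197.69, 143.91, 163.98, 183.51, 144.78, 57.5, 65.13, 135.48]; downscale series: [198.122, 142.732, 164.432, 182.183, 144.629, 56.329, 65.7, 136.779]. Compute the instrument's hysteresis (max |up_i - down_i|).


|197.69 - 198.122| = 0.4320
|143.91 - 142.732| = 1.1780
|163.98 - 164.432| = 0.4520
|183.51 - 182.183| = 1.3270
|144.78 - 144.629| = 0.1510
|57.5 - 56.329| = 1.1710
|65.13 - 65.7| = 0.5700
|135.48 - 136.779| = 1.2990
hysteresis = max(diffs) = 1.3270

1.3270


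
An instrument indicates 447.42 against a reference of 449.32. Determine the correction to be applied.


Correction = standard - reading
= 449.32 - 447.42
= 1.9000

1.9000


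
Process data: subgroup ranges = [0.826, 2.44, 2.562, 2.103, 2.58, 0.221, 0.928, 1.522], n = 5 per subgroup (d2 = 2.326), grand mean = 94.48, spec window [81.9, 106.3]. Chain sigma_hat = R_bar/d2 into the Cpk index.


R_bar = (0.826 + 2.44 + 2.562 + 2.103 + 2.58 + 0.221 + 0.928 + 1.522) / 8 = 1.64775
sigma = R_bar / d2 = 1.64775 / 2.326 = 0.70840499
Cp = (USL - LSL)/(6*sigma) = (106.3 - 81.9)/(6*0.70840499) = 5.7406
Cpu = (106.3 - 94.48)/(3*0.70840499) = 5.5618
Cpl = (94.48 - 81.9)/(3*0.70840499) = 5.9194
Cpk = min(Cpu, Cpl) = 5.5618

5.5618


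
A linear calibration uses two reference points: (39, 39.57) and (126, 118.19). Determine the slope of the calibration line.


slope = (y2 - y1) / (x2 - x1)
= (118.19 - 39.57) / (126 - 39)
= 78.6200 / 87
= 0.9037

0.9037


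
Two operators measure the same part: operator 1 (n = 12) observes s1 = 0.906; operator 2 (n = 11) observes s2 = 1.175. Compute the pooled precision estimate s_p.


s_p = sqrt(((n1-1)*s1^2 + (n2-1)*s2^2) / (n1+n2-2))
numerator = (12-1)*0.906^2 + (11-1)*1.175^2 = 9.029196 + 13.80625 = 22.835446
denominator = 12 + 11 - 2 = 21
s_p^2 = 22.835446 / 21 = 1.0874022
s_p = sqrt(1.0874022) = 1.0428

1.0428


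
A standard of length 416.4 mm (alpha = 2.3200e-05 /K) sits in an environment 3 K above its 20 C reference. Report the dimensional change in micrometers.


dL = L * alpha * dT
= 416.4 * 2.3200e-05 * 3
= 0.0289814 mm
dL_um = 0.0289814 * 1000 = 28.9814 um

28.9814


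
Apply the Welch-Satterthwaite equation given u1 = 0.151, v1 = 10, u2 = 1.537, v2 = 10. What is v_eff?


uc = sqrt(u1^2 + u2^2) = sqrt(0.151^2 + 1.537^2) = 1.5443996
v_eff = uc^4 / (u1^4/v1 + u2^4/v2)
= 1.5443996^4 / (0.151^4/10 + 1.537^4/10)
= 5.6890365 / 0.55813072
v_eff = 10.1930

10.1930


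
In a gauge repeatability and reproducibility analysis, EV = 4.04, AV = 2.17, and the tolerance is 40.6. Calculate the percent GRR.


GRR = sqrt(EV^2 + AV^2) = sqrt(4.04^2 + 2.17^2) = 4.5859023
%GRR = GRR / tol * 100 = 4.5859023 / 40.6 * 100
%GRR = 11.2953

11.2953


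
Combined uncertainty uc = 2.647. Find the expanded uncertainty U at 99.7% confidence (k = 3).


U = k * uc
U = 3 * 2.647
U = 7.9410

7.9410


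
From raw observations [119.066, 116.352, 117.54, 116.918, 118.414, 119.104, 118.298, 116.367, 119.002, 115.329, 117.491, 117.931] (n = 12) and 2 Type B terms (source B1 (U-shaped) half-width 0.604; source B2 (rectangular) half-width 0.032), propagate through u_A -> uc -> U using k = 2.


mean = (119.066 + 116.352 + 117.54 + 116.918 + 118.414 + 119.104 + 118.298 + 116.367 + 119.002 + 115.329 + 117.491 + 117.931) / 12 = 117.651
s = sqrt(sum((x - mean)^2)/(n-1)) = 1.2180746
u_A = s / sqrt(n) = 1.2180746 / sqrt(12) = 0.35162785
u_B1 = 0.604 / sqrt(2) = 0.4270925
u_B2 = 0.032 / sqrt(3) = 0.018475209
uc = sqrt(0.35162785^2 + 0.4270925^2 + 0.018475209^2) = 0.55352641
U = k * uc = 2 * 0.55352641
U = 1.1071

1.1071


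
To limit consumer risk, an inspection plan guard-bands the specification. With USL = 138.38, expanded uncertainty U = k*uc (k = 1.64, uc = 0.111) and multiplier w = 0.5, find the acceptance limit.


U = k * uc = 1.64 * 0.111 = 0.18204
guard band g = w * U = 0.5 * 0.18204 = 0.09102
AL = USL - g = 138.38 - 0.09102
AL = 138.2890

138.2890


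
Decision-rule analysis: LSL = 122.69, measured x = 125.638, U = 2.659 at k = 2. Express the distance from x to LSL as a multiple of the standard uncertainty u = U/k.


u = U / k = 2.659 / 2 = 1.3295
margin = |LSL - x| = |122.69 - 125.638| = 2.948
z = margin / u = 2.948 / 1.3295
z = 2.2174

2.2174


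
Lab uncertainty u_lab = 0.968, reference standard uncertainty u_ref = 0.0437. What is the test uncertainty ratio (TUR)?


TUR = u_lab / u_ref
= 0.968 / 0.0437
= 22.1510

22.1510


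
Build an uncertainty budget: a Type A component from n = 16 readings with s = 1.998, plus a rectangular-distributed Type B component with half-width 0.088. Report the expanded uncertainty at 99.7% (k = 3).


u_A = s / sqrt(n) = 1.998 / sqrt(16) = 0.4995
u_B = half_width / sqrt(3) = 0.088 / sqrt(3) = 0.050806824
uc = sqrt(u_A^2 + u_B^2) = sqrt(0.4995^2 + 0.050806824^2) = 0.50207727
U = k * uc = 3 * 0.50207727
U = 1.5062

1.5062


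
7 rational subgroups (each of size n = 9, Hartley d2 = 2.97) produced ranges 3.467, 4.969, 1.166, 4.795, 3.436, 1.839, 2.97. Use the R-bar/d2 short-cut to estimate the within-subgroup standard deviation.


R_bar = (3.467 + 4.969 + 1.166 + 4.795 + 3.436 + 1.839 + 2.97) / 7
R_bar = 22.642 / 7 = 3.2345714
sigma_hat = R_bar / d2 = 3.2345714 / 2.97 = 1.0891

1.0891


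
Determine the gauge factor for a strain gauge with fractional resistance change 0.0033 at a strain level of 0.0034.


GF = (dR/R) / epsilon
= 0.0033 / 0.0034
= 0.9706

0.9706


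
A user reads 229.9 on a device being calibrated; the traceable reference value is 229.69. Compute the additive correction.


Correction = standard - reading
= 229.69 - 229.9
= -0.2100

-0.2100


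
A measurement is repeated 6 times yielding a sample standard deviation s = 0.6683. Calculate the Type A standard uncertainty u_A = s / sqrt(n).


u_A = s / sqrt(n)
u_A = 0.6683 / sqrt(6)
u_A = 0.6683 / 2.4494897
u_A = 0.2728

0.2728


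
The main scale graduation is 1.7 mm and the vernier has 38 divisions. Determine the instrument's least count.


LC = MSD / n_div
= 1.7 / 38
= 0.0447

0.0447


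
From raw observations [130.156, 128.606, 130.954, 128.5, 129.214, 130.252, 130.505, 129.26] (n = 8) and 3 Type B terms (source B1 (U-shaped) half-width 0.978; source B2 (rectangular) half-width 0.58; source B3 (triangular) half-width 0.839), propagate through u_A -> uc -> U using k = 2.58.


mean = (130.156 + 128.606 + 130.954 + 128.5 + 129.214 + 130.252 + 130.505 + 129.26) / 8 = 129.680875
s = sqrt(sum((x - mean)^2)/(n-1)) = 0.91001467
u_A = s / sqrt(n) = 0.91001467 / sqrt(8) = 0.32173877
u_B1 = 0.978 / sqrt(2) = 0.69155043
u_B2 = 0.58 / sqrt(3) = 0.33486316
u_B3 = 0.839 / sqrt(6) = 0.34252032
uc = sqrt(0.32173877^2 + 0.69155043^2 + 0.33486316^2 + 0.34252032^2) = 0.90067271
U = k * uc = 2.58 * 0.90067271
U = 2.3237

2.3237


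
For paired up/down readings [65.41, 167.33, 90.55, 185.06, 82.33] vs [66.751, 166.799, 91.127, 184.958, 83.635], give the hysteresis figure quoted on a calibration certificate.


|65.41 - 66.751| = 1.3410
|167.33 - 166.799| = 0.5310
|90.55 - 91.127| = 0.5770
|185.06 - 184.958| = 0.1020
|82.33 - 83.635| = 1.3050
hysteresis = max(diffs) = 1.3410

1.3410


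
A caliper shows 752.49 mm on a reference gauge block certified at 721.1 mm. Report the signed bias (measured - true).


Systematic error = measured - true
= 752.49 - 721.1
= 31.3900

31.3900


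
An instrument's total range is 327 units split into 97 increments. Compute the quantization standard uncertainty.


resolution = range / divisions
resolution = 327 / 97 = 3.371134
u_res = resolution / (2*sqrt(3))
u_res = 3.371134 / 3.4641016
u_res = 0.9732

0.9732


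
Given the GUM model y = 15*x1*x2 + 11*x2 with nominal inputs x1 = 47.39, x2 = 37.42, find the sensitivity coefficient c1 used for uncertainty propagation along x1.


y = 15*x1*x2 + 11*x2
dy/dx1 = 15*x2
Evaluate at x2 = 37.42: c1 = 15 * 37.42
c1 = 561.3000

561.3000


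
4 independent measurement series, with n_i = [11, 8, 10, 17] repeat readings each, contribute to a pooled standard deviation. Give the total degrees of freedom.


nu = sum_i (n_i - 1)
nu = ((11 - 1) + (8 - 1) + (10 - 1) + (17 - 1))
nu = 10 + 7 + 9 + 16
nu = 42

42


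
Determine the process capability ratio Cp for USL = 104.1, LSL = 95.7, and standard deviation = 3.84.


Cp = (USL - LSL) / (6 * sigma)
= (104.1 - 95.7) / (6 * 3.84)
= 8.4000 / 23.0400
= 0.3646

0.3646


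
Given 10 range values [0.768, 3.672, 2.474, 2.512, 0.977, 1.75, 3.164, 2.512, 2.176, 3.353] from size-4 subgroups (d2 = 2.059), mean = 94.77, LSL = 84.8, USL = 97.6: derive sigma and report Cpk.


R_bar = (0.768 + 3.672 + 2.474 + 2.512 + 0.977 + 1.75 + 3.164 + 2.512 + 2.176 + 3.353) / 10 = 2.3358
sigma = R_bar / d2 = 2.3358 / 2.059 = 1.1344342
Cp = (USL - LSL)/(6*sigma) = (97.6 - 84.8)/(6*1.1344342) = 1.8805
Cpu = (97.6 - 94.77)/(3*1.1344342) = 0.8315
Cpl = (94.77 - 84.8)/(3*1.1344342) = 2.9295
Cpk = min(Cpu, Cpl) = 0.8315

0.8315


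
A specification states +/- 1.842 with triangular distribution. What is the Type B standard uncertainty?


u_B = half_width / sqrt(6)
u_B = 1.842 / 2.4494897
u_B = 0.7520

0.7520


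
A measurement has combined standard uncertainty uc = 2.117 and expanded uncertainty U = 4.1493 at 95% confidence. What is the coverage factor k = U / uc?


k = U / uc
k = 4.1493 / 2.117
k = 1.96

1.96


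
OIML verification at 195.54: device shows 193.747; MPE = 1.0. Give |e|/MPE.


e = indication - reference = 193.747 - 195.54 = -1.7930
|e| = 1.7930
ratio = |e| / MPE = 1.7930 / 1.0
ratio = 1.7930

1.7930


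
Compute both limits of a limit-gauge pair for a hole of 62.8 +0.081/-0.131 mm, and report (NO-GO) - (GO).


GO = nominal - lower_tol (smallest hole = maximum material condition)
GO = 62.8 - 0.131 = 62.669
NO-GO = nominal + upper_tol (largest hole = least material condition)
NO-GO = 62.8 + 0.081 = 62.881
spread = NO-GO - GO = 62.881 - 62.669 = 0.2120

0.2120


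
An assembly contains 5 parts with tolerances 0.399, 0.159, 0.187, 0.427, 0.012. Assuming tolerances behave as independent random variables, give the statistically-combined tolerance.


RSS = sqrt(0.399^2 + 0.159^2 + 0.187^2 + 0.427^2 + 0.012^2)
= sqrt(0.401924)
= 0.6340

0.6340


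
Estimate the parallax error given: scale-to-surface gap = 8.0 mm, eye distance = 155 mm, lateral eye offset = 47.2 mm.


error = h * offset / d
= 8.0 * 47.2 / 155
= 2.4361

2.4361


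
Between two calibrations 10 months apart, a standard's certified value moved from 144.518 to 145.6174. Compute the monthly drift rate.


rate = (v2 - v1) / months
= (145.6174 - 144.518) / 10
= 1.0994 / 10
= 0.1099

0.1099


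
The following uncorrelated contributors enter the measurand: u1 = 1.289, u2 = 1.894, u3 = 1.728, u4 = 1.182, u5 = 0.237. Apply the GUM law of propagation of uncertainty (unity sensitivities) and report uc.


uc = sqrt(1.289^2 + 1.894^2 + 1.728^2 + 1.182^2 + 0.237^2)
uc = sqrt(9.688034)
uc = 3.1126

3.1126


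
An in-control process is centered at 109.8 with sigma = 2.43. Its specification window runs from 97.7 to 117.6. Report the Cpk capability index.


Cpu = (USL - mean) / (3*sigma) = (117.6 - 109.8) / (3*2.43) = 1.0700
Cpl = (mean - LSL) / (3*sigma) = (109.8 - 97.7) / (3*2.43) = 1.6598
Cpk = min(Cpu, Cpl) = 1.0700

1.0700


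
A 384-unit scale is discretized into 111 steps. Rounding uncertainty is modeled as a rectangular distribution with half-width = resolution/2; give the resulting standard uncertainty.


resolution = range / divisions
resolution = 384 / 111 = 3.4594595
u_res = resolution / (2*sqrt(3))
u_res = 3.4594595 / 3.4641016
u_res = 0.9987

0.9987


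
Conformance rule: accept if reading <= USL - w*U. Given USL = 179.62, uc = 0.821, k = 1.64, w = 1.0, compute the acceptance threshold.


U = k * uc = 1.64 * 0.821 = 1.34644
guard band g = w * U = 1.0 * 1.34644 = 1.34644
AL = USL - g = 179.62 - 1.34644
AL = 178.2736

178.2736


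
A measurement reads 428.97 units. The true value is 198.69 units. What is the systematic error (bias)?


Systematic error = measured - true
= 428.97 - 198.69
= 230.2800

230.2800


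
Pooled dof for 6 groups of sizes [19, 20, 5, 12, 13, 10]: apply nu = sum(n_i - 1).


nu = sum_i (n_i - 1)
nu = ((19 - 1) + (20 - 1) + (5 - 1) + (12 - 1) + (13 - 1) + (10 - 1))
nu = 18 + 19 + 4 + 11 + 12 + 9
nu = 73

73


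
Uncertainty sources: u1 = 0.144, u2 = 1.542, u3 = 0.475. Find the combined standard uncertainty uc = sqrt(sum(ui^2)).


uc = sqrt(0.144^2 + 1.542^2 + 0.475^2)
uc = sqrt(2.624125)
uc = 1.6199

1.6199


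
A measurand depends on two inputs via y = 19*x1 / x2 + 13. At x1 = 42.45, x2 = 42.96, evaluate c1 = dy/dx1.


y = 19*x1 / x2 + 13
dy/dx1 = 19/x2
Evaluate at x2 = 42.96: c1 = 19 / 42.96
c1 = 0.4423

0.4423


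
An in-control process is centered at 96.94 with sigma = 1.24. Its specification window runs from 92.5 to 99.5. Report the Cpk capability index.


Cpu = (USL - mean) / (3*sigma) = (99.5 - 96.94) / (3*1.24) = 0.6882
Cpl = (mean - LSL) / (3*sigma) = (96.94 - 92.5) / (3*1.24) = 1.1935
Cpk = min(Cpu, Cpl) = 0.6882

0.6882


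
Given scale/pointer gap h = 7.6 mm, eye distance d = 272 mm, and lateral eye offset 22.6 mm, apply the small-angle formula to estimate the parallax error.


error = h * offset / d
= 7.6 * 22.6 / 272
= 0.6315

0.6315


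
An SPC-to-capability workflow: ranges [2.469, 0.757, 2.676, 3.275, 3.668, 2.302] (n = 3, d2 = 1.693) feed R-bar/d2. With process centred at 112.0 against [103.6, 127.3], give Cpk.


R_bar = (2.469 + 0.757 + 2.676 + 3.275 + 3.668 + 2.302) / 6 = 2.5245
sigma = R_bar / d2 = 2.5245 / 1.693 = 1.49114
Cp = (USL - LSL)/(6*sigma) = (127.3 - 103.6)/(6*1.49114) = 2.6490
Cpu = (127.3 - 112.0)/(3*1.49114) = 3.4202
Cpl = (112.0 - 103.6)/(3*1.49114) = 1.8778
Cpk = min(Cpu, Cpl) = 1.8778

1.8778


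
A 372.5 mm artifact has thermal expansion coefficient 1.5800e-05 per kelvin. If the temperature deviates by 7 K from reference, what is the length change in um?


dL = L * alpha * dT
= 372.5 * 1.5800e-05 * 7
= 0.0411985 mm
dL_um = 0.0411985 * 1000 = 41.1985 um

41.1985


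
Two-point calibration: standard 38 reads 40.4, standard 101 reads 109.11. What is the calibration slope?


slope = (y2 - y1) / (x2 - x1)
= (109.11 - 40.4) / (101 - 38)
= 68.7100 / 63
= 1.0906

1.0906


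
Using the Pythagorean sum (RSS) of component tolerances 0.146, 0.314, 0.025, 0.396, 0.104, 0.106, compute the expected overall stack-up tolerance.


RSS = sqrt(0.146^2 + 0.314^2 + 0.025^2 + 0.396^2 + 0.104^2 + 0.106^2)
= sqrt(0.299405)
= 0.5472

0.5472


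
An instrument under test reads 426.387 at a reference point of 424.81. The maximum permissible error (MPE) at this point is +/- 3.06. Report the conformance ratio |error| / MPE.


e = indication - reference = 426.387 - 424.81 = 1.5770
|e| = 1.5770
ratio = |e| / MPE = 1.5770 / 3.06
ratio = 0.5154

0.5154


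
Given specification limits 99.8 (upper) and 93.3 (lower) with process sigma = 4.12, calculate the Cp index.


Cp = (USL - LSL) / (6 * sigma)
= (99.8 - 93.3) / (6 * 4.12)
= 6.5000 / 24.7200
= 0.2629

0.2629


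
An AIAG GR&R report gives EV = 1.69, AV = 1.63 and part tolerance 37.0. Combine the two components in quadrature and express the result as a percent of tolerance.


GRR = sqrt(EV^2 + AV^2) = sqrt(1.69^2 + 1.63^2) = 2.3479779
%GRR = GRR / tol * 100 = 2.3479779 / 37.0 * 100
%GRR = 6.3459

6.3459


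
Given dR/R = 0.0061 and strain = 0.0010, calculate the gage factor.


GF = (dR/R) / epsilon
= 0.0061 / 0.0010
= 6.1000

6.1000


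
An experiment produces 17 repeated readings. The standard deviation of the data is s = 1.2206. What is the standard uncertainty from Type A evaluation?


u_A = s / sqrt(n)
u_A = 1.2206 / sqrt(17)
u_A = 1.2206 / 4.1231056
u_A = 0.2960

0.2960


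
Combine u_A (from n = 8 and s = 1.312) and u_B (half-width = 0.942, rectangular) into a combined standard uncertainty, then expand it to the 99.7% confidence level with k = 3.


u_A = s / sqrt(n) = 1.312 / sqrt(8) = 0.46386205
u_B = half_width / sqrt(3) = 0.942 / sqrt(3) = 0.54386395
uc = sqrt(u_A^2 + u_B^2) = sqrt(0.46386205^2 + 0.54386395^2) = 0.71481186
U = k * uc = 3 * 0.71481186
U = 2.1444

2.1444


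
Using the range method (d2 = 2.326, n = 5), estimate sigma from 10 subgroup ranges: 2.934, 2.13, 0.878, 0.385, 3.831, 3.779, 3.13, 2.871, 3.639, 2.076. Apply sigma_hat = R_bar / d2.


R_bar = (2.934 + 2.13 + 0.878 + 0.385 + 3.831 + 3.779 + 3.13 + 2.871 + 3.639 + 2.076) / 10
R_bar = 25.653 / 10 = 2.5653
sigma_hat = R_bar / d2 = 2.5653 / 2.326 = 1.1029

1.1029


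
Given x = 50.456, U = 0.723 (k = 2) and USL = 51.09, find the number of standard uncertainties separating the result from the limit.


u = U / k = 0.723 / 2 = 0.3615
margin = |USL - x| = |51.09 - 50.456| = 0.634
z = margin / u = 0.634 / 0.3615
z = 1.7538

1.7538


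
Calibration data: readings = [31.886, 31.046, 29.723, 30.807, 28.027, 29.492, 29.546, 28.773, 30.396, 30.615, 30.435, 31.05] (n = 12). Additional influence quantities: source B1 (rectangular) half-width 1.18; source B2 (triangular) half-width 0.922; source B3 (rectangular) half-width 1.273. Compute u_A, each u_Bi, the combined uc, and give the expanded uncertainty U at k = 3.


mean = (31.886 + 31.046 + 29.723 + 30.807 + 28.027 + 29.492 + 29.546 + 28.773 + 30.396 + 30.615 + 30.435 + 31.05) / 12 = 30.14966667
s = sqrt(sum((x - mean)^2)/(n-1)) = 1.0786984
u_A = s / sqrt(n) = 1.0786984 / sqrt(12) = 0.31139341
u_B1 = 1.18 / sqrt(3) = 0.68127332
u_B2 = 0.922 / sqrt(6) = 0.37640492
u_B3 = 1.273 / sqrt(3) = 0.73496689
uc = sqrt(0.31139341^2 + 0.68127332^2 + 0.37640492^2 + 0.73496689^2) = 1.1148794
U = k * uc = 3 * 1.1148794
U = 3.3446

3.3446
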